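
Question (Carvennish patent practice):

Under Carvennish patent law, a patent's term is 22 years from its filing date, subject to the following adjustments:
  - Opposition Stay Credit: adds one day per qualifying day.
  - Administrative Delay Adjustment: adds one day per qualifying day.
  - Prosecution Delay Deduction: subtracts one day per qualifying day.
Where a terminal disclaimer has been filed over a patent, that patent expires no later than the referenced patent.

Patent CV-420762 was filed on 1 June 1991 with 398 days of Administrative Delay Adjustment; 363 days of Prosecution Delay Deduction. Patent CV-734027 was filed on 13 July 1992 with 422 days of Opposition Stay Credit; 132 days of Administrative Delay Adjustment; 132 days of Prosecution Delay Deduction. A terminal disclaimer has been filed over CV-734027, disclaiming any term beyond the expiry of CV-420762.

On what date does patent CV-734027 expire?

July 6, 2013

Natural term of CV-734027:
  Base: filing + 22 years → 13 July 2014.
  Opposition Stay Credit: +422 days → 8 September 2015.
  Administrative Delay Adjustment: +132 days → 18 January 2016.
  Prosecution Delay Deduction: −132 days → 8 September 2015.
Expiry of referenced patent CV-420762:
  Base: filing + 22 years → 1 June 2013.
  Administrative Delay Adjustment: +398 days → 4 July 2014.
  Prosecution Delay Deduction: −363 days → 6 July 2013.
Terminal disclaimer: CV-734027 expires on the earlier of 8 September 2015 and 6 July 2013.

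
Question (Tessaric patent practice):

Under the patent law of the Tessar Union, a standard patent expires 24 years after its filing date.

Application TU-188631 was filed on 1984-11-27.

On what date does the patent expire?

Filing date + 24 years → 27 November 2008.

2008-11-27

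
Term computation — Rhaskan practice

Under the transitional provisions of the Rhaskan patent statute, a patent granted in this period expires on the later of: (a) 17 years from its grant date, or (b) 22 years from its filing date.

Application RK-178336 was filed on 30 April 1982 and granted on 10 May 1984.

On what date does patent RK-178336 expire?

(a) grant + 17 years → 10 May 2001.
(b) filing + 22 years → 30 April 2004.
Later of the two: 30 April 2004.

April 30, 2004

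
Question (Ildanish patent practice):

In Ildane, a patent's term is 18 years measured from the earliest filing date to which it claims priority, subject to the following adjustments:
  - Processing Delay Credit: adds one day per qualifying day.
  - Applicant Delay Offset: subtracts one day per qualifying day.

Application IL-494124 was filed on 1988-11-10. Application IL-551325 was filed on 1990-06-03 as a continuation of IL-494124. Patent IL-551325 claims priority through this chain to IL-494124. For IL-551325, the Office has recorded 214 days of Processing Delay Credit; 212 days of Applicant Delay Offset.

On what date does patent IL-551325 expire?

November 12, 2006

Earliest priority filing: 10 November 1988.
Base term: 10 November 1988 + 18 years → 10 November 2006.
Processing Delay Credit: +214 days → 12 June 2007.
Applicant Delay Offset: −212 days → 12 November 2006.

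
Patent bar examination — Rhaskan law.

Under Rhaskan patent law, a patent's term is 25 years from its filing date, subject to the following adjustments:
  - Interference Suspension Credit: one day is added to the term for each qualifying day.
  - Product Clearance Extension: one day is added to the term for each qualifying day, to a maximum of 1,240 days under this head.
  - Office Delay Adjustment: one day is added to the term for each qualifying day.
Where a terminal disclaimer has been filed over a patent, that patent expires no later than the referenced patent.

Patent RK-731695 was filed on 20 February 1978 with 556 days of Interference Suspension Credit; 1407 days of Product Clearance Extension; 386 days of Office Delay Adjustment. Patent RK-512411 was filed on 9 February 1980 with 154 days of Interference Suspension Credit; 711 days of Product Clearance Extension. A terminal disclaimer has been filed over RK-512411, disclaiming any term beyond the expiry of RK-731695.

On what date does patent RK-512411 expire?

2007-06-24

Natural term of RK-512411:
  Base: filing + 25 years → 9 February 2005.
  Interference Suspension Credit: +154 days → 13 July 2005.
  Product Clearance Extension: 711 days (within the 1240-day cap) → +711 days → 24 June 2007.
Expiry of referenced patent RK-731695:
  Base: filing + 25 years → 20 February 2003.
  Interference Suspension Credit: +556 days → 29 August 2004.
  Product Clearance Extension: 1407 days claimed exceeds the 1240-day cap, so +1240 days → 21 January 2008.
  Office Delay Adjustment: +386 days → 10 February 2009.
Terminal disclaimer: RK-512411 expires on the earlier of 24 June 2007 and 10 February 2009.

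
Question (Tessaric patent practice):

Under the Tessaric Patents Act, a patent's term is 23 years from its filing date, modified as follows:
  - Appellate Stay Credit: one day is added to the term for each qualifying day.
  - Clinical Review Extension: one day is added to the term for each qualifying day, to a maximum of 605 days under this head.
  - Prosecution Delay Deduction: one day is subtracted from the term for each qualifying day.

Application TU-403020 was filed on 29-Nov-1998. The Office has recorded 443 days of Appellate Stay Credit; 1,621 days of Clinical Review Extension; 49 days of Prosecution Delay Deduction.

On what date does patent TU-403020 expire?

August 24, 2024

Base term: filing date + 23 years → 29 November 2021.
Appellate Stay Credit: +443 days → 15 February 2023.
Clinical Review Extension: 1621 days claimed exceeds the 605-day cap, so +605 days → 12 October 2024.
Prosecution Delay Deduction: −49 days → 24 August 2024.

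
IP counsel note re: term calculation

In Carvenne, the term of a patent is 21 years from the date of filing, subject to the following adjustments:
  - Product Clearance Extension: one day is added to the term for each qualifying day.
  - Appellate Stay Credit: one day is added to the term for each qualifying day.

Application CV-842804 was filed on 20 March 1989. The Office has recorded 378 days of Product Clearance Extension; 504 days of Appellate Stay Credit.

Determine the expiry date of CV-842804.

2012-08-18

Base term: filing date + 21 years → 20 March 2010.
Product Clearance Extension: +378 days → 2 April 2011.
Appellate Stay Credit: +504 days → 18 August 2012.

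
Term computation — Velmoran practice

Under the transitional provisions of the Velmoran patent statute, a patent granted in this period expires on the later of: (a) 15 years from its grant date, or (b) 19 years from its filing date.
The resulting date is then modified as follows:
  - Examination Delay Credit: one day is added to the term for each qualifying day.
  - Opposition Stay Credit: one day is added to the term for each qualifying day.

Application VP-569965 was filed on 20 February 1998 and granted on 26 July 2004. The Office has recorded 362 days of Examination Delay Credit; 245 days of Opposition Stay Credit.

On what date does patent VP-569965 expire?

(a) grant + 15 years → 26 July 2019.
(b) filing + 19 years → 20 February 2017.
Later of the two: 26 July 2019.
Examination Delay Credit: +362 days → 22 July 2020.
Opposition Stay Credit: +245 days → 24 March 2021.

March 24, 2021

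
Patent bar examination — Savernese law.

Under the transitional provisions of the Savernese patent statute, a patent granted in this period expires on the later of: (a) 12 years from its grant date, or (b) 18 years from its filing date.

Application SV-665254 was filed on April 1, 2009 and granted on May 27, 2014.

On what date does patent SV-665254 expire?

April 1, 2027

(a) grant + 12 years → 27 May 2026.
(b) filing + 18 years → 1 April 2027.
Later of the two: 1 April 2027.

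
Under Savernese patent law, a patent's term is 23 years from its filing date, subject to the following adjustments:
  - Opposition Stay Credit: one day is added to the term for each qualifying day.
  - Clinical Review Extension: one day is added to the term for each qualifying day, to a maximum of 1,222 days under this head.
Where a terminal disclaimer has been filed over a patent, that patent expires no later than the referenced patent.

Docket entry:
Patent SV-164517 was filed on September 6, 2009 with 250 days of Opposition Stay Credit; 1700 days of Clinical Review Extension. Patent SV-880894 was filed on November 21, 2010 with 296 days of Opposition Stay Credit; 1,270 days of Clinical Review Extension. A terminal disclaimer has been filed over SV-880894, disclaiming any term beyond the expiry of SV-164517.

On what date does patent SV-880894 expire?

Natural term of SV-880894:
  Base: filing + 23 years → 21 November 2033.
  Opposition Stay Credit: +296 days → 13 September 2034.
  Clinical Review Extension: 1270 days claimed exceeds the 1222-day cap, so +1222 days → 17 January 2038.
Expiry of referenced patent SV-164517:
  Base: filing + 23 years → 6 September 2032.
  Opposition Stay Credit: +250 days → 14 May 2033.
  Clinical Review Extension: 1700 days claimed exceeds the 1222-day cap, so +1222 days → 17 September 2036.
Terminal disclaimer: SV-880894 expires on the earlier of 17 January 2038 and 17 September 2036.

September 17, 2036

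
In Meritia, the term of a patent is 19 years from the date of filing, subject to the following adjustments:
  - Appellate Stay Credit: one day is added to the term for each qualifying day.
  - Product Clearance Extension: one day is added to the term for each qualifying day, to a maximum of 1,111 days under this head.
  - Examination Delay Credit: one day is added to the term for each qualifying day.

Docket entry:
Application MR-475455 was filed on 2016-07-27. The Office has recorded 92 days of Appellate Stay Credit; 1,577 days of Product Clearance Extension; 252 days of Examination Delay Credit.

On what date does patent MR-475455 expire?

July 21, 2039

Base term: filing date + 19 years → 27 July 2035.
Appellate Stay Credit: +92 days → 27 October 2035.
Product Clearance Extension: 1577 days claimed exceeds the 1111-day cap, so +1111 days → 11 November 2038.
Examination Delay Credit: +252 days → 21 July 2039.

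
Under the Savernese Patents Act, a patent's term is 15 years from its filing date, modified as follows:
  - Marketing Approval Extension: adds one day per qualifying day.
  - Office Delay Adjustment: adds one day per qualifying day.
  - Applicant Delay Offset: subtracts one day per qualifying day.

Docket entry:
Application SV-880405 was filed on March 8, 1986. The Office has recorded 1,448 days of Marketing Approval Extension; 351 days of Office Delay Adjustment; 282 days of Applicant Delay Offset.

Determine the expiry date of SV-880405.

Base term: filing date + 15 years → 8 March 2001.
Marketing Approval Extension: +1448 days → 23 February 2005.
Office Delay Adjustment: +351 days → 9 February 2006.
Applicant Delay Offset: −282 days → 3 May 2005.

2005-05-03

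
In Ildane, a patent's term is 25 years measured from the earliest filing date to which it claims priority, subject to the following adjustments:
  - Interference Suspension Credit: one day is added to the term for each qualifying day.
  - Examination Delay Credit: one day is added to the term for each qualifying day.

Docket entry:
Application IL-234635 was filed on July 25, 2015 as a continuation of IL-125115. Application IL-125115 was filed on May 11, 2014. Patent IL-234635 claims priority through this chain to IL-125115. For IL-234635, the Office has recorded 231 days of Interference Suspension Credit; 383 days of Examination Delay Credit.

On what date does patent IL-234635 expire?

Earliest priority filing: 11 May 2014.
Base term: 11 May 2014 + 25 years → 11 May 2039.
Interference Suspension Credit: +231 days → 28 December 2039.
Examination Delay Credit: +383 days → 14 January 2041.

2041-01-14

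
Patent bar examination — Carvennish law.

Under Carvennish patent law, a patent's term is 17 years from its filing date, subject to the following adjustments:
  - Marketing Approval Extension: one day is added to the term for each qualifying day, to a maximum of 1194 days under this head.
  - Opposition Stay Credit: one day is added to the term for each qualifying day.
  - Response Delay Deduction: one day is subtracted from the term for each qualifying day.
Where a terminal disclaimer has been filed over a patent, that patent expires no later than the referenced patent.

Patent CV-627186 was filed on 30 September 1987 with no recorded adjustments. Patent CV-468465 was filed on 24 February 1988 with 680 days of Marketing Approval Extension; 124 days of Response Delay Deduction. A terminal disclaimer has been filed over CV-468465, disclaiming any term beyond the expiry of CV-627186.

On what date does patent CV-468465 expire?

September 30, 2004

Natural term of CV-468465:
  Base: filing + 17 years → 24 February 2005.
  Marketing Approval Extension: 680 days (within the 1194-day cap) → +680 days → 5 January 2007.
  Response Delay Deduction: −124 days → 3 September 2006.
Expiry of referenced patent CV-627186:
  Base: filing + 17 years → 30 September 2004.
Terminal disclaimer: CV-468465 expires on the earlier of 3 September 2006 and 30 September 2004.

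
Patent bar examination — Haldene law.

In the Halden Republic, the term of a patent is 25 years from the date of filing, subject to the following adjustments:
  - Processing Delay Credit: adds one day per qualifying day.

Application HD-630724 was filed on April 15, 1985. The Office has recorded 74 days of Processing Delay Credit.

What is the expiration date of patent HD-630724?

Base term: filing date + 25 years → 15 April 2010.
Processing Delay Credit: +74 days → 28 June 2010.

June 28, 2010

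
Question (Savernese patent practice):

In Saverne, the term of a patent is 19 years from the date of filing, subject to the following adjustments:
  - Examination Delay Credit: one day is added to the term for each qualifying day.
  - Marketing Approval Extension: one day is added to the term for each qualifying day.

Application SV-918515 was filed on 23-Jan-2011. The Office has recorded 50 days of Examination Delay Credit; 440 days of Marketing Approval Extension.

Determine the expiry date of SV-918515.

Base term: filing date + 19 years → 23 January 2030.
Examination Delay Credit: +50 days → 14 March 2030.
Marketing Approval Extension: +440 days → 28 May 2031.

2031-05-28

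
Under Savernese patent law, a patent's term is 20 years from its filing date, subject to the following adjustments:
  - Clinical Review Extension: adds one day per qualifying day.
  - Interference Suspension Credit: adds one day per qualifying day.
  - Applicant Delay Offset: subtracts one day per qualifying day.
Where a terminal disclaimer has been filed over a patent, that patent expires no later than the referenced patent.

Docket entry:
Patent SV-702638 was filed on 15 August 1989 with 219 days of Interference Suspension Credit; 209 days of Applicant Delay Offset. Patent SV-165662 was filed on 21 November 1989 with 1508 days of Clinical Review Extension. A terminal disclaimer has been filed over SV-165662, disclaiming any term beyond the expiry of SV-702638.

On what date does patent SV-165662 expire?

Natural term of SV-165662:
  Base: filing + 20 years → 21 November 2009.
  Clinical Review Extension: +1508 days → 7 January 2014.
Expiry of referenced patent SV-702638:
  Base: filing + 20 years → 15 August 2009.
  Interference Suspension Credit: +219 days → 22 March 2010.
  Applicant Delay Offset: −209 days → 25 August 2009.
Terminal disclaimer: SV-165662 expires on the earlier of 7 January 2014 and 25 August 2009.

2009-08-25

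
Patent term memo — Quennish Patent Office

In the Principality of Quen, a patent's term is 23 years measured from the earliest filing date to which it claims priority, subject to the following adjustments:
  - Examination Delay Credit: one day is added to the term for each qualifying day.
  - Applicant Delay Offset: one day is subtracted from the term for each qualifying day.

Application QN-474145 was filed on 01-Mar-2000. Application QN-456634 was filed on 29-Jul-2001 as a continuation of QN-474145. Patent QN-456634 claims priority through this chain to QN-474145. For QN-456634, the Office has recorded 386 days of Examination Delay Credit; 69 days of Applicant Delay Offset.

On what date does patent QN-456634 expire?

Earliest priority filing: 1 March 2000.
Base term: 1 March 2000 + 23 years → 1 March 2023.
Examination Delay Credit: +386 days → 21 March 2024.
Applicant Delay Offset: −69 days → 12 January 2024.

January 12, 2024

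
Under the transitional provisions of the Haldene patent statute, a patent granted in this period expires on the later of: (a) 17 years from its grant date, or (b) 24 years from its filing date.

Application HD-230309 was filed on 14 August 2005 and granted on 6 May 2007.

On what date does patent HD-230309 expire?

August 14, 2029

(a) grant + 17 years → 6 May 2024.
(b) filing + 24 years → 14 August 2029.
Later of the two: 14 August 2029.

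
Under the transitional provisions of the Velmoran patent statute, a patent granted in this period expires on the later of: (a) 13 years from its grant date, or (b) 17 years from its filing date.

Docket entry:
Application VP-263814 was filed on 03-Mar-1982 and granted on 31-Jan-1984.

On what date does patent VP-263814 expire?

(a) grant + 13 years → 31 January 1997.
(b) filing + 17 years → 3 March 1999.
Later of the two: 3 March 1999.

1999-03-03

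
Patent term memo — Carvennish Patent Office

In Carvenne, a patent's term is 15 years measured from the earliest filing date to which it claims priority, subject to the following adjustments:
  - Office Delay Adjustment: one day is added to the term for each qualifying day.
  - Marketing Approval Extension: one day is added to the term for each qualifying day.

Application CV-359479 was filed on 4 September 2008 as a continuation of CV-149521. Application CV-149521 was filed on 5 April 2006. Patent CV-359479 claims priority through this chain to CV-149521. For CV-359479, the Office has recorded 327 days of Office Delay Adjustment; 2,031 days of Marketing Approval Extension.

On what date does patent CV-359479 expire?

Earliest priority filing: 5 April 2006.
Base term: 5 April 2006 + 15 years → 5 April 2021.
Office Delay Adjustment: +327 days → 26 February 2022.
Marketing Approval Extension: +2031 days → 19 September 2027.

2027-09-19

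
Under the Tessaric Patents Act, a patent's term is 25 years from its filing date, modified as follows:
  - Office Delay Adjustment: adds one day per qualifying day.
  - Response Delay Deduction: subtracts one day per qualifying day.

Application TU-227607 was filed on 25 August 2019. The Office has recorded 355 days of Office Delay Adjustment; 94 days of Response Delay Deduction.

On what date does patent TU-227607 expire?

May 13, 2045

Base term: filing date + 25 years → 25 August 2044.
Office Delay Adjustment: +355 days → 15 August 2045.
Response Delay Deduction: −94 days → 13 May 2045.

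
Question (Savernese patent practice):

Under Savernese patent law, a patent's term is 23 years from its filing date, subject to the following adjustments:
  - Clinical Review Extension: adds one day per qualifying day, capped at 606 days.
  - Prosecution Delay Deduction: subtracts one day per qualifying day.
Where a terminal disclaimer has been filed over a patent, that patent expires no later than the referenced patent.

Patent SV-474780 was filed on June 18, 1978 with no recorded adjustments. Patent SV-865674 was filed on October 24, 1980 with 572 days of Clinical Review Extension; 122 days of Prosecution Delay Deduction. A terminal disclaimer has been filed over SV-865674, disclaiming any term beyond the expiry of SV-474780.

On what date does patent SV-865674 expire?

Natural term of SV-865674:
  Base: filing + 23 years → 24 October 2003.
  Clinical Review Extension: 572 days (within the 606-day cap) → +572 days → 18 May 2005.
  Prosecution Delay Deduction: −122 days → 16 January 2005.
Expiry of referenced patent SV-474780:
  Base: filing + 23 years → 18 June 2001.
Terminal disclaimer: SV-865674 expires on the earlier of 16 January 2005 and 18 June 2001.

June 18, 2001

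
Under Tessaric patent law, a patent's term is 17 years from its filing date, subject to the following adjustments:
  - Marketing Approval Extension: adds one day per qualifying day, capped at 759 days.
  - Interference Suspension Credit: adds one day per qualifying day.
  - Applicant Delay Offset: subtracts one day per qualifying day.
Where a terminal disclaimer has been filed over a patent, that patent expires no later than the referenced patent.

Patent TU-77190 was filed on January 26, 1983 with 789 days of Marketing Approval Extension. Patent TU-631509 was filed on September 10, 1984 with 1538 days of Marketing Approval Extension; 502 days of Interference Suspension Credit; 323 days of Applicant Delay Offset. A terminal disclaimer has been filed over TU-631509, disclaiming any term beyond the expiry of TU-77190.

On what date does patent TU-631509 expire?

Natural term of TU-631509:
  Base: filing + 17 years → 10 September 2001.
  Marketing Approval Extension: 1538 days claimed exceeds the 759-day cap, so +759 days → 9 October 2003.
  Interference Suspension Credit: +502 days → 22 February 2005.
  Applicant Delay Offset: −323 days → 5 April 2004.
Expiry of referenced patent TU-77190:
  Base: filing + 17 years → 26 January 2000.
  Marketing Approval Extension: 789 days claimed exceeds the 759-day cap, so +759 days → 23 February 2002.
Terminal disclaimer: TU-631509 expires on the earlier of 5 April 2004 and 23 February 2002.

February 23, 2002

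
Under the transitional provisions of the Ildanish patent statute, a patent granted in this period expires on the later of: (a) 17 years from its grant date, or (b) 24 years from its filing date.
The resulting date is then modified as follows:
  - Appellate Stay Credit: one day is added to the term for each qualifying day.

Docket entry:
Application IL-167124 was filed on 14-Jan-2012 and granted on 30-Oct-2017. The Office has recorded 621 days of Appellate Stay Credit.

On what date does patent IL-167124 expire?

(a) grant + 17 years → 30 October 2034.
(b) filing + 24 years → 14 January 2036.
Later of the two: 14 January 2036.
Appellate Stay Credit: +621 days → 26 September 2037.

2037-09-26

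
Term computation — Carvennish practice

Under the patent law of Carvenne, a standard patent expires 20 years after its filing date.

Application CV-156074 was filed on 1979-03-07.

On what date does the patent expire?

March 7, 1999

Filing date + 20 years → 7 March 1999.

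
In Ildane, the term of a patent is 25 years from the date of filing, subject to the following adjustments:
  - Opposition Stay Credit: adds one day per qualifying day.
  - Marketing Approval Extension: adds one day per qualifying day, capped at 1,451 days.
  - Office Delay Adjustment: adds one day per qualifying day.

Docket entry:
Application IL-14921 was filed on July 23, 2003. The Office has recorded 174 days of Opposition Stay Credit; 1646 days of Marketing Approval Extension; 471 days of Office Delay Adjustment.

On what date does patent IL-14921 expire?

Base term: filing date + 25 years → 23 July 2028.
Opposition Stay Credit: +174 days → 13 January 2029.
Marketing Approval Extension: 1646 days claimed exceeds the 1451-day cap, so +1451 days → 3 January 2033.
Office Delay Adjustment: +471 days → 19 April 2034.

April 19, 2034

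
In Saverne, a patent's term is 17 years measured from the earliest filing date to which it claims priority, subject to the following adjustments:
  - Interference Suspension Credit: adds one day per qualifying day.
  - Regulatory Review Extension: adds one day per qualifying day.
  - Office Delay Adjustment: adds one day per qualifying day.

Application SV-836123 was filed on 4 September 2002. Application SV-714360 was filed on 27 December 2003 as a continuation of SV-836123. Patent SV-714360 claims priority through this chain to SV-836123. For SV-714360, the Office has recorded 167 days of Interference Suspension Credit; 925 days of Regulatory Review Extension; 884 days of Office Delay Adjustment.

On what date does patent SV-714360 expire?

Earliest priority filing: 4 September 2002.
Base term: 4 September 2002 + 17 years → 4 September 2019.
Interference Suspension Credit: +167 days → 18 February 2020.
Regulatory Review Extension: +925 days → 31 August 2022.
Office Delay Adjustment: +884 days → 31 January 2025.

January 31, 2025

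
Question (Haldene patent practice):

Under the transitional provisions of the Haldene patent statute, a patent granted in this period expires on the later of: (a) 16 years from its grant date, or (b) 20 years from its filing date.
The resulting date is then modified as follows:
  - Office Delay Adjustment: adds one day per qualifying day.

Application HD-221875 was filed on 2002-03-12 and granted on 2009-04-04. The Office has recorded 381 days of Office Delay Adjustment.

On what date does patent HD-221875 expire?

(a) grant + 16 years → 4 April 2025.
(b) filing + 20 years → 12 March 2022.
Later of the two: 4 April 2025.
Office Delay Adjustment: +381 days → 20 April 2026.

2026-04-20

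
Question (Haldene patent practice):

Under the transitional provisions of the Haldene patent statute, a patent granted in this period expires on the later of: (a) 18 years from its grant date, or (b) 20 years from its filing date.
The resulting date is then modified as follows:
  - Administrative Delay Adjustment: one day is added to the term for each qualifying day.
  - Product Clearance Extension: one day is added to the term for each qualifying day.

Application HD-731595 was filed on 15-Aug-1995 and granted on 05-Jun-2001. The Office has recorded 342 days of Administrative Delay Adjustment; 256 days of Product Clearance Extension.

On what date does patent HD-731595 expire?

(a) grant + 18 years → 5 June 2019.
(b) filing + 20 years → 15 August 2015.
Later of the two: 5 June 2019.
Administrative Delay Adjustment: +342 days → 12 May 2020.
Product Clearance Extension: +256 days → 23 January 2021.

January 23, 2021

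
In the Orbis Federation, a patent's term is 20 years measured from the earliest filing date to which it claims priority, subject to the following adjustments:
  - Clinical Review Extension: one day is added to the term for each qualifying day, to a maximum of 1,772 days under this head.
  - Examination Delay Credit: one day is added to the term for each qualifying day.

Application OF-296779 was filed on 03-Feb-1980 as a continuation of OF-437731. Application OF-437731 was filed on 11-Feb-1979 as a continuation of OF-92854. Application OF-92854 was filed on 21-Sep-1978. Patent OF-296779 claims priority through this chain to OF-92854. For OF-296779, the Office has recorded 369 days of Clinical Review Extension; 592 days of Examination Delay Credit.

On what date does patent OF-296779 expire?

Earliest priority filing: 21 September 1978.
Base term: 21 September 1978 + 20 years → 21 September 1998.
Clinical Review Extension: 369 days (within the 1772-day cap) → +369 days → 25 September 1999.
Examination Delay Credit: +592 days → 9 May 2001.

May 9, 2001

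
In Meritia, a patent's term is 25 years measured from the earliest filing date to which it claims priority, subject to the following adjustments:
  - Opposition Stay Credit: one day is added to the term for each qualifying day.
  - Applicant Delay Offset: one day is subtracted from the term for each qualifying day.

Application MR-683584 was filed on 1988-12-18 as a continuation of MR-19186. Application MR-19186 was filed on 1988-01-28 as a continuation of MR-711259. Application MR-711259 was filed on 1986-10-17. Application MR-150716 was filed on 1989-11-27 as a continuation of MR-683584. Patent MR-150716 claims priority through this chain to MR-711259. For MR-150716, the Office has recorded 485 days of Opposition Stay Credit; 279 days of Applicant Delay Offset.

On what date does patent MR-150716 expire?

2012-05-10

Earliest priority filing: 17 October 1986.
Base term: 17 October 1986 + 25 years → 17 October 2011.
Opposition Stay Credit: +485 days → 13 February 2013.
Applicant Delay Offset: −279 days → 10 May 2012.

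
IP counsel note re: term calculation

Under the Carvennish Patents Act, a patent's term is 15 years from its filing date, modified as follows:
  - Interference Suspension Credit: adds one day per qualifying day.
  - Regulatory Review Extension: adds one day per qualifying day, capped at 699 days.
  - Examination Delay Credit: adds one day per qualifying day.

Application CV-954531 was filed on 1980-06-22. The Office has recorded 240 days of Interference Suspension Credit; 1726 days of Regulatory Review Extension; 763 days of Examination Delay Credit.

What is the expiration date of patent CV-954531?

Base term: filing date + 15 years → 22 June 1995.
Interference Suspension Credit: +240 days → 17 February 1996.
Regulatory Review Extension: 1726 days claimed exceeds the 699-day cap, so +699 days → 16 January 1998.
Examination Delay Credit: +763 days → 18 February 2000.

2000-02-18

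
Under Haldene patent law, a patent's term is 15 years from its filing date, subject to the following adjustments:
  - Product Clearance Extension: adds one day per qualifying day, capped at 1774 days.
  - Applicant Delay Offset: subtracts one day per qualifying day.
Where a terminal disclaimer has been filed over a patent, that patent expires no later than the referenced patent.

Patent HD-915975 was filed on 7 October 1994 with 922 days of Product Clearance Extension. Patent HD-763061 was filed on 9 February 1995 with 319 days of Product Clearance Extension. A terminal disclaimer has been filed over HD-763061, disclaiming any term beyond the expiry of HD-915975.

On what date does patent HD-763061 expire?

2010-12-25

Natural term of HD-763061:
  Base: filing + 15 years → 9 February 2010.
  Product Clearance Extension: 319 days (within the 1774-day cap) → +319 days → 25 December 2010.
Expiry of referenced patent HD-915975:
  Base: filing + 15 years → 7 October 2009.
  Product Clearance Extension: 922 days (within the 1774-day cap) → +922 days → 16 April 2012.
Terminal disclaimer: HD-763061 expires on the earlier of 25 December 2010 and 16 April 2012.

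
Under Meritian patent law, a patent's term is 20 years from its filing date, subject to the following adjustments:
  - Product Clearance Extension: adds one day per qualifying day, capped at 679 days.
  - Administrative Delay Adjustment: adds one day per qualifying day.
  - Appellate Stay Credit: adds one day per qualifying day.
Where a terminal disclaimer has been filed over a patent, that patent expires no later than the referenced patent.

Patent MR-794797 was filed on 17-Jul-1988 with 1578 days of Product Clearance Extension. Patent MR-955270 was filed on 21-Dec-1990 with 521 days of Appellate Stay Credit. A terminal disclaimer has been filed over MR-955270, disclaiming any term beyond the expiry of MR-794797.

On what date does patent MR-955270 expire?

Natural term of MR-955270:
  Base: filing + 20 years → 21 December 2010.
  Appellate Stay Credit: +521 days → 25 May 2012.
Expiry of referenced patent MR-794797:
  Base: filing + 20 years → 17 July 2008.
  Product Clearance Extension: 1578 days claimed exceeds the 679-day cap, so +679 days → 27 May 2010.
Terminal disclaimer: MR-955270 expires on the earlier of 25 May 2012 and 27 May 2010.

2010-05-27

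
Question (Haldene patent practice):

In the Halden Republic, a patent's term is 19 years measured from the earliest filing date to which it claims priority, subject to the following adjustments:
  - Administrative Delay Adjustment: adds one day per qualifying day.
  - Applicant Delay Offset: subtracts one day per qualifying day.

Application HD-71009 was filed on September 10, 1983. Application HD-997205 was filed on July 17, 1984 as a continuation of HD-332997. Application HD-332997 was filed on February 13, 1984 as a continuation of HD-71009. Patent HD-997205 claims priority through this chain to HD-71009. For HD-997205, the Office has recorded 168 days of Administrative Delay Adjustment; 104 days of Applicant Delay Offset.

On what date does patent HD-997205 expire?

2002-11-13

Earliest priority filing: 10 September 1983.
Base term: 10 September 1983 + 19 years → 10 September 2002.
Administrative Delay Adjustment: +168 days → 25 February 2003.
Applicant Delay Offset: −104 days → 13 November 2002.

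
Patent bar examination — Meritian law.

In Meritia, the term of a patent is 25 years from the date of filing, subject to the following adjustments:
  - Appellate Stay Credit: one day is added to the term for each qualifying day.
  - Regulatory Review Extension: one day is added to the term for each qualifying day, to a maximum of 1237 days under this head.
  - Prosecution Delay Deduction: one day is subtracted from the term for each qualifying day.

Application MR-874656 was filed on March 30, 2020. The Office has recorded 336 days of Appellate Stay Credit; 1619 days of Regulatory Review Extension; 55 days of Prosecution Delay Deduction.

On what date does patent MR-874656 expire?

2049-05-26

Base term: filing date + 25 years → 30 March 2045.
Appellate Stay Credit: +336 days → 1 March 2046.
Regulatory Review Extension: 1619 days claimed exceeds the 1237-day cap, so +1237 days → 20 July 2049.
Prosecution Delay Deduction: −55 days → 26 May 2049.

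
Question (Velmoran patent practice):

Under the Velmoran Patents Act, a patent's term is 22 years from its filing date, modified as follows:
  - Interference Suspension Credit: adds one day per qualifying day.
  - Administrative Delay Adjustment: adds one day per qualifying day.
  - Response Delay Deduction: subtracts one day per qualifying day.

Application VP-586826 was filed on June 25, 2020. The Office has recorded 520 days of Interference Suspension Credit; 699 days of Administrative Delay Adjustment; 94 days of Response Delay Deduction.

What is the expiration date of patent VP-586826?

2045-07-24

Base term: filing date + 22 years → 25 June 2042.
Interference Suspension Credit: +520 days → 27 November 2043.
Administrative Delay Adjustment: +699 days → 26 October 2045.
Response Delay Deduction: −94 days → 24 July 2045.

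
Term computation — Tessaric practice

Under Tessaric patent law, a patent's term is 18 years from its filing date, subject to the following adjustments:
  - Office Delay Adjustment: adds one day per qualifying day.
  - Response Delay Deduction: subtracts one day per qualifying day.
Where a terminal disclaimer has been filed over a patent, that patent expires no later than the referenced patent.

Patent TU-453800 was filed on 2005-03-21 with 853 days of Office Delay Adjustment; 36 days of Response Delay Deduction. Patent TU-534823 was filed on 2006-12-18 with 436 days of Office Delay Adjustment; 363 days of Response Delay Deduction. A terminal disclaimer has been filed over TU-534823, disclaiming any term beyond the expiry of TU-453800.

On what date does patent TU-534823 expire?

2025-03-01

Natural term of TU-534823:
  Base: filing + 18 years → 18 December 2024.
  Office Delay Adjustment: +436 days → 27 February 2026.
  Response Delay Deduction: −363 days → 1 March 2025.
Expiry of referenced patent TU-453800:
  Base: filing + 18 years → 21 March 2023.
  Office Delay Adjustment: +853 days → 21 July 2025.
  Response Delay Deduction: −36 days → 15 June 2025.
Terminal disclaimer: TU-534823 expires on the earlier of 1 March 2025 and 15 June 2025.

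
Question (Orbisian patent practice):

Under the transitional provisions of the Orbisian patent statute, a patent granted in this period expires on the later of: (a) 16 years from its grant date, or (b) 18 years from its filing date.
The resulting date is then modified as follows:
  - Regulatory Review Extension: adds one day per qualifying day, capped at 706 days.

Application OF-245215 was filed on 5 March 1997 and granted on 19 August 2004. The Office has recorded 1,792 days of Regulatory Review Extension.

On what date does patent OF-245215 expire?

(a) grant + 16 years → 19 August 2020.
(b) filing + 18 years → 5 March 2015.
Later of the two: 19 August 2020.
Regulatory Review Extension: 1792 days claimed exceeds the 706-day cap, so +706 days → 26 July 2022.

2022-07-26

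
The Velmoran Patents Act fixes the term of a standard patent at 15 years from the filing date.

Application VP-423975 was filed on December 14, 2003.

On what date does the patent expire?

December 14, 2018

Filing date + 15 years → 14 December 2018.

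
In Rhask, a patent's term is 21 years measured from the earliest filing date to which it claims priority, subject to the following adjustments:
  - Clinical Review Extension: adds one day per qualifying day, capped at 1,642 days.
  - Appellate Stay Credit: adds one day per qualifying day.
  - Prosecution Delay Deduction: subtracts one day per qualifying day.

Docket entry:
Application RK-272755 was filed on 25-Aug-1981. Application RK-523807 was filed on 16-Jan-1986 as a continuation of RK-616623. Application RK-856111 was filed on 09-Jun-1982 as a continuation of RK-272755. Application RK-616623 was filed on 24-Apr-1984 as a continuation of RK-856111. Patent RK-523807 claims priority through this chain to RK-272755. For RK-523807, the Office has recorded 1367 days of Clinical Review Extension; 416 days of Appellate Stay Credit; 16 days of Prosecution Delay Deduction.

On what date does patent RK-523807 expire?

Earliest priority filing: 25 August 1981.
Base term: 25 August 1981 + 21 years → 25 August 2002.
Clinical Review Extension: 1367 days (within the 1642-day cap) → +1367 days → 23 May 2006.
Appellate Stay Credit: +416 days → 13 July 2007.
Prosecution Delay Deduction: −16 days → 27 June 2007.

June 27, 2007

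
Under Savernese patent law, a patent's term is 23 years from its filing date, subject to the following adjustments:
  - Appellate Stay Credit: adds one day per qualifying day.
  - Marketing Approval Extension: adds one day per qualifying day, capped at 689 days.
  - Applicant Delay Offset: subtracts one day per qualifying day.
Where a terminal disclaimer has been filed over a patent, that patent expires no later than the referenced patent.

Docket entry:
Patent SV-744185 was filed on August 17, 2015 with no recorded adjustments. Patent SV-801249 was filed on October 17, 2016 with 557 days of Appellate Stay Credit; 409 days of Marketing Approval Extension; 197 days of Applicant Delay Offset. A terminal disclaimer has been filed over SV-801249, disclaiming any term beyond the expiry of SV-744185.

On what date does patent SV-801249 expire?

2038-08-17

Natural term of SV-801249:
  Base: filing + 23 years → 17 October 2039.
  Appellate Stay Credit: +557 days → 26 April 2041.
  Marketing Approval Extension: 409 days (within the 689-day cap) → +409 days → 9 June 2042.
  Applicant Delay Offset: −197 days → 24 November 2041.
Expiry of referenced patent SV-744185:
  Base: filing + 23 years → 17 August 2038.
Terminal disclaimer: SV-801249 expires on the earlier of 24 November 2041 and 17 August 2038.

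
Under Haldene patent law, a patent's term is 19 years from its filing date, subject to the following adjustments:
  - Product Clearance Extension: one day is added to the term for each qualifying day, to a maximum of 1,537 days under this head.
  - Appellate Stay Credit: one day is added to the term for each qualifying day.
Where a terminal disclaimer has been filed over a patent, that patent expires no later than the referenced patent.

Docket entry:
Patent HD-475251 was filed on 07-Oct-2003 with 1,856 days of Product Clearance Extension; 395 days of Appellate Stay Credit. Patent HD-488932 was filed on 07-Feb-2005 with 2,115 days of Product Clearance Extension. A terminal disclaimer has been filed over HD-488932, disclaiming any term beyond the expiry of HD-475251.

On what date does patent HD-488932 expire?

Natural term of HD-488932:
  Base: filing + 19 years → 7 February 2024.
  Product Clearance Extension: 2115 days claimed exceeds the 1537-day cap, so +1537 days → 23 April 2028.
Expiry of referenced patent HD-475251:
  Base: filing + 19 years → 7 October 2022.
  Product Clearance Extension: 1856 days claimed exceeds the 1537-day cap, so +1537 days → 22 December 2026.
  Appellate Stay Credit: +395 days → 21 January 2028.
Terminal disclaimer: HD-488932 expires on the earlier of 23 April 2028 and 21 January 2028.

January 21, 2028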